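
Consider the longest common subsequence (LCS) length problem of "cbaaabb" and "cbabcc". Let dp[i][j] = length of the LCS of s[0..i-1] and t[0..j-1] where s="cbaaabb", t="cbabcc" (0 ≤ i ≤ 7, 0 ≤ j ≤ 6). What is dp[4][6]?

3

   ''  c  b  a  b  c  c
''  0  0  0  0  0  0  0
 c  0  1  1  1  1  1  1
 b  0  1  2  2  2  2  2
 a  0  1  2  3  3  3  3
 a  0  1  2  3  3  3  3
 a  0  1  2  3  3  3  3
 b  0  1  2  3  4  4  4
 b  0  1  2  3  4  4  4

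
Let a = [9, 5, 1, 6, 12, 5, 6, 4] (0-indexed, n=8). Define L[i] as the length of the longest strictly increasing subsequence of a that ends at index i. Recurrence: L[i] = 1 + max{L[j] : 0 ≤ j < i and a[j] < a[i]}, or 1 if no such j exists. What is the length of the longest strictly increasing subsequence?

   i    0    1    2    3    4    5    6    7
a[i]    9    5    1    6   12    5    6    4
L[i]    1    1    1    2    3    2    3    2

3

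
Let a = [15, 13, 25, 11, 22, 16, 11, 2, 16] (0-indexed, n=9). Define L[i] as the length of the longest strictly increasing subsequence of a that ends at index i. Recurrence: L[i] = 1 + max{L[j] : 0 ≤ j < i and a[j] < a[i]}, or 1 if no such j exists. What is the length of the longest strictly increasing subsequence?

2

   i    0    1    2    3    4    5    6    7    8
a[i]   15   13   25   11   22   16   11    2   16
L[i]    1    1    2    1    2    2    1    1    2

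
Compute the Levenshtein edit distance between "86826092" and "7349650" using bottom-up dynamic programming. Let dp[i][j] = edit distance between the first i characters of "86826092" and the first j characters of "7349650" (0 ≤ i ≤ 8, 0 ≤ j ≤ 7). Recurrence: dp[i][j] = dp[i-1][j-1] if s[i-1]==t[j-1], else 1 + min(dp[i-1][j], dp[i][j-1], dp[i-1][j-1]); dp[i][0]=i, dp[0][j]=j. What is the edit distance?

7

   ''  7  3  4  9  6  5  0
''  0  1  2  3  4  5  6  7
 8  1  1  2  3  4  5  6  7
 6  2  2  2  3  4  4  5  6
 8  3  3  3  3  4  5  5  6
 2  4  4  4  4  4  5  6  6
 6  5  5  5  5  5  4  5  6
 0  6  6  6  6  6  5  5  5
 9  7  7  7  7  6  6  6  6
 2  8  8  8  8  7  7  7  7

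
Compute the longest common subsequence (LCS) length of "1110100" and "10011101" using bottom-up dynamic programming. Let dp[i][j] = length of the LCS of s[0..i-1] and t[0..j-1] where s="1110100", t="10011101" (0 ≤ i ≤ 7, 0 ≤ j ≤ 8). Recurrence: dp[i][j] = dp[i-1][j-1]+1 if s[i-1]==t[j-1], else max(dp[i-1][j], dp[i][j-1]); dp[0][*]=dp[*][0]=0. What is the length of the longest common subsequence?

   ''  1  0  0  1  1  1  0  1
''  0  0  0  0  0  0  0  0  0
 1  0  1  1  1  1  1  1  1  1
 1  0  1  1  1  2  2  2  2  2
 1  0  1  1  1  2  3  3  3  3
 0  0  1  2  2  2  3  3  4  4
 1  0  1  2  2  3  3  4  4  5
 0  0  1  2  3  3  3  4  5  5
 0  0  1  2  3  3  3  4  5  5

5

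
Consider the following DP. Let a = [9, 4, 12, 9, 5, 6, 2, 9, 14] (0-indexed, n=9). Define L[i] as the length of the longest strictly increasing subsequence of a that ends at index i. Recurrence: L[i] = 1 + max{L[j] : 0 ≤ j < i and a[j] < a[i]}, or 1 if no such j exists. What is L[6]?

1

   i    0    1    2    3    4    5    6    7    8
a[i]    9    4   12    9    5    6    2    9   14
L[i]    1    1    2    2    2    3    1    4    5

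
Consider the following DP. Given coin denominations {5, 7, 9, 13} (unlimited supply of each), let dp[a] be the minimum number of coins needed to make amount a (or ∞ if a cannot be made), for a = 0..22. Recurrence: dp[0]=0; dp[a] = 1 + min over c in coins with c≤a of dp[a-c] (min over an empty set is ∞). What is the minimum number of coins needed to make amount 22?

 a  0  1  2  3  4  5  6  7  8  9 10 11 12 13 14 15 16 17 18 19 20 21 22
dp  0  -  -  -  -  1  -  1  -  1  2  -  2  1  2  3  2  3  2  3  2  3  2
(- denotes ∞ / unreachable)

2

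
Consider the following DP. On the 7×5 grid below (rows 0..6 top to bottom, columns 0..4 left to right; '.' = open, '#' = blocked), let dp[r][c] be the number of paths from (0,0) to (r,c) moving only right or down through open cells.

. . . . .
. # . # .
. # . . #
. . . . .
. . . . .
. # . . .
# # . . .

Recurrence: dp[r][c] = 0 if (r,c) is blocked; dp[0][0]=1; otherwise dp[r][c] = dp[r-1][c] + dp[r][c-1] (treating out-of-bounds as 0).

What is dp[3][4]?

r\c   0   1   2   3   4
  0   1   1   1   1   1
  1   1   0   1   0   1
  2   1   0   1   1   0
  3   1   1   2   3   3
  4   1   2   4   7  10
  5   1   0   4  11  21
  6   0   0   4  15  36

3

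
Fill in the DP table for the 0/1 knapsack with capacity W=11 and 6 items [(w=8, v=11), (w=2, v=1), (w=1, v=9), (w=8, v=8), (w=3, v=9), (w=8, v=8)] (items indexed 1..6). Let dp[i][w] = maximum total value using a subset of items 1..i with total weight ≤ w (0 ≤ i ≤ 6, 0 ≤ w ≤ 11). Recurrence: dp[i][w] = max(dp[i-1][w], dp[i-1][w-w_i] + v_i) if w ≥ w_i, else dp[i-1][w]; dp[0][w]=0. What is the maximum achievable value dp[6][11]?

i\w   0   1   2   3   4   5   6   7   8   9  10  11
  0   0   0   0   0   0   0   0   0   0   0   0   0
  1   0   0   0   0   0   0   0   0  11  11  11  11
  2   0   0   1   1   1   1   1   1  11  11  12  12
  3   0   9   9  10  10  10  10  10  11  20  20  21
  4   0   9   9  10  10  10  10  10  11  20  20  21
  5   0   9   9  10  18  18  19  19  19  20  20  21
  6   0   9   9  10  18  18  19  19  19  20  20  21

21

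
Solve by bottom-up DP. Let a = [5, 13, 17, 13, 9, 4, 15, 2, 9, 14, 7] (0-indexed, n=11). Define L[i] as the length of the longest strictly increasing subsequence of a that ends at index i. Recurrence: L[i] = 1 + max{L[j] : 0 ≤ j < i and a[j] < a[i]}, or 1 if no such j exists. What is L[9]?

   i    0    1    2    3    4    5    6    7    8    9   10
a[i]    5   13   17   13    9    4   15    2    9   14    7
L[i]    1    2    3    2    2    1    3    1    2    3    2

3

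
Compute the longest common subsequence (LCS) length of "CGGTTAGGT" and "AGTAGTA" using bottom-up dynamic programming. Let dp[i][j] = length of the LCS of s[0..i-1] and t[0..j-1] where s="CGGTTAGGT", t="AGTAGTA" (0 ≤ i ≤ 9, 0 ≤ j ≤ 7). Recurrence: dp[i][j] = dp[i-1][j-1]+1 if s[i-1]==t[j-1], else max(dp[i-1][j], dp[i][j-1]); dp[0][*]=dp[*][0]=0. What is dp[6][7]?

4

   ''  A  G  T  A  G  T  A
''  0  0  0  0  0  0  0  0
 C  0  0  0  0  0  0  0  0
 G  0  0  1  1  1  1  1  1
 G  0  0  1  1  1  2  2  2
 T  0  0  1  2  2  2  3  3
 T  0  0  1  2  2  2  3  3
 A  0  1  1  2  3  3  3  4
 G  0  1  2  2  3  4  4  4
 G  0  1  2  2  3  4  4  4
 T  0  1  2  3  3  4  5  5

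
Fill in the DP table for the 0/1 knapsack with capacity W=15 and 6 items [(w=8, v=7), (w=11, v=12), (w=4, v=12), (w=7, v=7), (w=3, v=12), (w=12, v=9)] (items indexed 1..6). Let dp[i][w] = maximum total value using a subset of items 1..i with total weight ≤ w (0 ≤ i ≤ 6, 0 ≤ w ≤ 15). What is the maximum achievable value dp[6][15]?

31

i\w   0   1   2   3   4   5   6   7   8   9  10  11  12  13  14  15
  0   0   0   0   0   0   0   0   0   0   0   0   0   0   0   0   0
  1   0   0   0   0   0   0   0   0   7   7   7   7   7   7   7   7
  2   0   0   0   0   0   0   0   0   7   7   7  12  12  12  12  12
  3   0   0   0   0  12  12  12  12  12  12  12  12  19  19  19  24
  4   0   0   0   0  12  12  12  12  12  12  12  19  19  19  19  24
  5   0   0   0  12  12  12  12  24  24  24  24  24  24  24  31  31
  6   0   0   0  12  12  12  12  24  24  24  24  24  24  24  31  31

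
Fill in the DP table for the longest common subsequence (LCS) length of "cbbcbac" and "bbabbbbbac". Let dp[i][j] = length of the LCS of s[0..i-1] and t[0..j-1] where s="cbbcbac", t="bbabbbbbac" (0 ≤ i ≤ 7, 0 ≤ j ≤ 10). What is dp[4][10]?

   ''  b  b  a  b  b  b  b  b  a  c
''  0  0  0  0  0  0  0  0  0  0  0
 c  0  0  0  0  0  0  0  0  0  0  1
 b  0  1  1  1  1  1  1  1  1  1  1
 b  0  1  2  2  2  2  2  2  2  2  2
 c  0  1  2  2  2  2  2  2  2  2  3
 b  0  1  2  2  3  3  3  3  3  3  3
 a  0  1  2  3  3  3  3  3  3  4  4
 c  0  1  2  3  3  3  3  3  3  4  5

3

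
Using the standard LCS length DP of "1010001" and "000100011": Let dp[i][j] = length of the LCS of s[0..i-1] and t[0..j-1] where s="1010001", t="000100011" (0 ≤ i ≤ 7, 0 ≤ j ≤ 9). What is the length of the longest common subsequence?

   ''  0  0  0  1  0  0  0  1  1
''  0  0  0  0  0  0  0  0  0  0
 1  0  0  0  0  1  1  1  1  1  1
 0  0  1  1  1  1  2  2  2  2  2
 1  0  1  1  1  2  2  2  2  3  3
 0  0  1  2  2  2  3  3  3  3  3
 0  0  1  2  3  3  3  4  4  4  4
 0  0  1  2  3  3  4  4  5  5  5
 1  0  1  2  3  4  4  4  5  6  6

6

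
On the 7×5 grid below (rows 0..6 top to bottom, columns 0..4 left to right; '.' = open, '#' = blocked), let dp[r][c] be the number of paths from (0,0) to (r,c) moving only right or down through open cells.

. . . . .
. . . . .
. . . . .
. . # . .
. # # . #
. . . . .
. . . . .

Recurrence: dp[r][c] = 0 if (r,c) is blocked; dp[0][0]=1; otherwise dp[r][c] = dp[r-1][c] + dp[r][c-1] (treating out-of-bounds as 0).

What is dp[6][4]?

r\c   0   1   2   3   4
  0   1   1   1   1   1
  1   1   2   3   4   5
  2   1   3   6  10  15
  3   1   4   0  10  25
  4   1   0   0  10   0
  5   1   1   1  11  11
  6   1   2   3  14  25

25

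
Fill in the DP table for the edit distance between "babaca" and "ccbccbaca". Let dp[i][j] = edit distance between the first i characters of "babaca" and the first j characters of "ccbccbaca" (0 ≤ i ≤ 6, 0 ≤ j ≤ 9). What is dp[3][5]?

   ''  c  c  b  c  c  b  a  c  a
''  0  1  2  3  4  5  6  7  8  9
 b  1  1  2  2  3  4  5  6  7  8
 a  2  2  2  3  3  4  5  5  6  7
 b  3  3  3  2  3  4  4  5  6  7
 a  4  4  4  3  3  4  5  4  5  6
 c  5  4  4  4  3  3  4  5  4  5
 a  6  5  5  5  4  4  4  4  5  4

4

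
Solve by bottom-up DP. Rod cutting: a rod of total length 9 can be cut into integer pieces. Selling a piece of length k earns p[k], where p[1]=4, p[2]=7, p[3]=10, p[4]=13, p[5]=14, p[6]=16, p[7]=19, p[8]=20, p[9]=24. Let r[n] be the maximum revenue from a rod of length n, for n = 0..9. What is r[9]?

   n    0    1    2    3    4    5    6    7    8    9
r[n]    0    4    8   12   16   20   24   28   32   36

36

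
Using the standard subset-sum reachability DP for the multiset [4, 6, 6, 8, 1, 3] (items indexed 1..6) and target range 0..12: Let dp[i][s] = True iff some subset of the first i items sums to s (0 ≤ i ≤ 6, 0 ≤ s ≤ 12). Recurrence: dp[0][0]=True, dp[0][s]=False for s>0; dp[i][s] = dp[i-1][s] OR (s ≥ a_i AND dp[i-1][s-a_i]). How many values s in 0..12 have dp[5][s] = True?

11

i\s   0   1   2   3   4   5   6   7   8   9  10  11  12
  0   T   F   F   F   F   F   F   F   F   F   F   F   F
  1   T   F   F   F   T   F   F   F   F   F   F   F   F
  2   T   F   F   F   T   F   T   F   F   F   T   F   F
  3   T   F   F   F   T   F   T   F   F   F   T   F   T
  4   T   F   F   F   T   F   T   F   T   F   T   F   T
  5   T   T   F   F   T   T   T   T   T   T   T   T   T
  6   T   T   F   T   T   T   T   T   T   T   T   T   T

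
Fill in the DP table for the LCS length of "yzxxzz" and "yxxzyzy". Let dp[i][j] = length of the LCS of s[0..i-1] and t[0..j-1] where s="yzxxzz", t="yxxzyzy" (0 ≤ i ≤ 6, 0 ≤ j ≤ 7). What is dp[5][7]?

4

   ''  y  x  x  z  y  z  y
''  0  0  0  0  0  0  0  0
 y  0  1  1  1  1  1  1  1
 z  0  1  1  1  2  2  2  2
 x  0  1  2  2  2  2  2  2
 x  0  1  2  3  3  3  3  3
 z  0  1  2  3  4  4  4  4
 z  0  1  2  3  4  4  5  5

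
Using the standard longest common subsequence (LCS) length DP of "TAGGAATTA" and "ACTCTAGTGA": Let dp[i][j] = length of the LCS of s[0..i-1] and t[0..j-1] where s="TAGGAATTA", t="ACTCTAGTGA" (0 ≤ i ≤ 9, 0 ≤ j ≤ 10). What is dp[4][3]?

1

   ''  A  C  T  C  T  A  G  T  G  A
''  0  0  0  0  0  0  0  0  0  0  0
 T  0  0  0  1  1  1  1  1  1  1  1
 A  0  1  1  1  1  1  2  2  2  2  2
 G  0  1  1  1  1  1  2  3  3  3  3
 G  0  1  1  1  1  1  2  3  3  4  4
 A  0  1  1  1  1  1  2  3  3  4  5
 A  0  1  1  1  1  1  2  3  3  4  5
 T  0  1  1  2  2  2  2  3  4  4  5
 T  0  1  1  2  2  3  3  3  4  4  5
 A  0  1  1  2  2  3  4  4  4  4  5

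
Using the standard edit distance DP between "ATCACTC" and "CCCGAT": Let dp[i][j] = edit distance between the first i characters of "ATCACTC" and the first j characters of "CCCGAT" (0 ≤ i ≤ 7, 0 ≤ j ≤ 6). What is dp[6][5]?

   ''  C  C  C  G  A  T
''  0  1  2  3  4  5  6
 A  1  1  2  3  4  4  5
 T  2  2  2  3  4  5  4
 C  3  2  2  2  3  4  5
 A  4  3  3  3  3  3  4
 C  5  4  3  3  4  4  4
 T  6  5  4  4  4  5  4
 C  7  6  5  4  5  5  5

5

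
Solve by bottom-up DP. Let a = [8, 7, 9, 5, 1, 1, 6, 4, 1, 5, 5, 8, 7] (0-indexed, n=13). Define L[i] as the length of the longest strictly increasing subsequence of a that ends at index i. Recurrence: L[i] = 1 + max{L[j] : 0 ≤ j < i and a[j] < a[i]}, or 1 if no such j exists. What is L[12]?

4

   i    0    1    2    3    4    5    6    7    8    9   10   11   12
a[i]    8    7    9    5    1    1    6    4    1    5    5    8    7
L[i]    1    1    2    1    1    1    2    2    1    3    3    4    4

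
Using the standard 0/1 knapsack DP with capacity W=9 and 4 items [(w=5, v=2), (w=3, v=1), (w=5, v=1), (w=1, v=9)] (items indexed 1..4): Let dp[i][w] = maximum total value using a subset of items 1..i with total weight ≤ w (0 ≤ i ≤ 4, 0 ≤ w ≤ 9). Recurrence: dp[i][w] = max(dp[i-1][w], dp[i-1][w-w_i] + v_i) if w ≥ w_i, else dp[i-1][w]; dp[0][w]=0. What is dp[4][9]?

12

i\w   0   1   2   3   4   5   6   7   8   9
  0   0   0   0   0   0   0   0   0   0   0
  1   0   0   0   0   0   2   2   2   2   2
  2   0   0   0   1   1   2   2   2   3   3
  3   0   0   0   1   1   2   2   2   3   3
  4   0   9   9   9  10  10  11  11  11  12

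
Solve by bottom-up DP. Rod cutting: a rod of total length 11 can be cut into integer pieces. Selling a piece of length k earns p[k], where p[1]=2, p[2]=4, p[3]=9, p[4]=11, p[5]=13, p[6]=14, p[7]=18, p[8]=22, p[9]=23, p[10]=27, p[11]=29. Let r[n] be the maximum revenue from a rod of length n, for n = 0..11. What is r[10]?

29

   n    0    1    2    3    4    5    6    7    8    9   10   11
r[n]    0    2    4    9   11   13   18   20   22   27   29   31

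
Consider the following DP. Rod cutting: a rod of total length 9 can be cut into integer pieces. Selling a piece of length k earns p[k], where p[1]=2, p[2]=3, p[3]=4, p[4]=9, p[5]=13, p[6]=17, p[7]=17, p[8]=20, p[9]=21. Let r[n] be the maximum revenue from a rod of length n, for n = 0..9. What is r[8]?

   n    0    1    2    3    4    5    6    7    8    9
r[n]    0    2    4    6    9   13   17   19   21   23

21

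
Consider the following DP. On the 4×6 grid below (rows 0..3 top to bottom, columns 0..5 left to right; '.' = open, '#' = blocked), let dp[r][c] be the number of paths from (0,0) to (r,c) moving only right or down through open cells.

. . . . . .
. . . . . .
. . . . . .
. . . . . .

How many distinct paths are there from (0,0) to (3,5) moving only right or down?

r\c   0   1   2   3   4   5
  0   1   1   1   1   1   1
  1   1   2   3   4   5   6
  2   1   3   6  10  15  21
  3   1   4  10  20  35  56

56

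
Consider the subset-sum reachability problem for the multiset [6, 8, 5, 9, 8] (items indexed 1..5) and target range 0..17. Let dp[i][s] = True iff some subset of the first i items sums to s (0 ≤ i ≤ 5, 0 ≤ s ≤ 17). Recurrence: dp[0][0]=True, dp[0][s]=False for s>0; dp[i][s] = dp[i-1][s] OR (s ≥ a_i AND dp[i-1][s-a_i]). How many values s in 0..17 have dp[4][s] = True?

i\s   0   1   2   3   4   5   6   7   8   9  10  11  12  13  14  15  16  17
  0   T   F   F   F   F   F   F   F   F   F   F   F   F   F   F   F   F   F
  1   T   F   F   F   F   F   T   F   F   F   F   F   F   F   F   F   F   F
  2   T   F   F   F   F   F   T   F   T   F   F   F   F   F   T   F   F   F
  3   T   F   F   F   F   T   T   F   T   F   F   T   F   T   T   F   F   F
  4   T   F   F   F   F   T   T   F   T   T   F   T   F   T   T   T   F   T
  5   T   F   F   F   F   T   T   F   T   T   F   T   F   T   T   T   T   T

10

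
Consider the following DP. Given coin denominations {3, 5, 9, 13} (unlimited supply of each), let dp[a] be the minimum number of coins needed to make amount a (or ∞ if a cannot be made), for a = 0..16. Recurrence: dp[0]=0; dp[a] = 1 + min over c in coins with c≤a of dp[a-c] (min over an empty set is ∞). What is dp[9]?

 a  0  1  2  3  4  5  6  7  8  9 10 11 12 13 14 15 16
dp  0  -  -  1  -  1  2  -  2  1  2  3  2  1  2  3  2
(- denotes ∞ / unreachable)

1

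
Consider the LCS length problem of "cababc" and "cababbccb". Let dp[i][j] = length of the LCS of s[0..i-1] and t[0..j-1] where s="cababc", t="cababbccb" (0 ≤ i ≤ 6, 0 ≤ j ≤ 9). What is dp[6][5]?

5

   ''  c  a  b  a  b  b  c  c  b
''  0  0  0  0  0  0  0  0  0  0
 c  0  1  1  1  1  1  1  1  1  1
 a  0  1  2  2  2  2  2  2  2  2
 b  0  1  2  3  3  3  3  3  3  3
 a  0  1  2  3  4  4  4  4  4  4
 b  0  1  2  3  4  5  5  5  5  5
 c  0  1  2  3  4  5  5  6  6  6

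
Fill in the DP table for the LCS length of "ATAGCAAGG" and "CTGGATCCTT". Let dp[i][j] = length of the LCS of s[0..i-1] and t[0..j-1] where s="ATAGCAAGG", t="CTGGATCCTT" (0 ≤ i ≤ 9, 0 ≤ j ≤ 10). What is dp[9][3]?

2

   ''  C  T  G  G  A  T  C  C  T  T
''  0  0  0  0  0  0  0  0  0  0  0
 A  0  0  0  0  0  1  1  1  1  1  1
 T  0  0  1  1  1  1  2  2  2  2  2
 A  0  0  1  1  1  2  2  2  2  2  2
 G  0  0  1  2  2  2  2  2  2  2  2
 C  0  1  1  2  2  2  2  3  3  3  3
 A  0  1  1  2  2  3  3  3  3  3  3
 A  0  1  1  2  2  3  3  3  3  3  3
 G  0  1  1  2  3  3  3  3  3  3  3
 G  0  1  1  2  3  3  3  3  3  3  3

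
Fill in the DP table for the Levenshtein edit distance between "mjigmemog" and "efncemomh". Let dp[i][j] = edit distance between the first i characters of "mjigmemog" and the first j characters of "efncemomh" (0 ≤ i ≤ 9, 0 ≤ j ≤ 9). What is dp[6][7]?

6

   ''  e  f  n  c  e  m  o  m  h
''  0  1  2  3  4  5  6  7  8  9
 m  1  1  2  3  4  5  5  6  7  8
 j  2  2  2  3  4  5  6  6  7  8
 i  3  3  3  3  4  5  6  7  7  8
 g  4  4  4  4  4  5  6  7  8  8
 m  5  5  5  5  5  5  5  6  7  8
 e  6  5  6  6  6  5  6  6  7  8
 m  7  6  6  7  7  6  5  6  6  7
 o  8  7  7  7  8  7  6  5  6  7
 g  9  8  8  8  8  8  7  6  6  7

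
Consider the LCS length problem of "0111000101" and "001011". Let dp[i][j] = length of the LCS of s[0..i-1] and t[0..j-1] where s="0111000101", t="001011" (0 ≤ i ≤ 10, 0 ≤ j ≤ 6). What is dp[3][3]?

   ''  0  0  1  0  1  1
''  0  0  0  0  0  0  0
 0  0  1  1  1  1  1  1
 1  0  1  1  2  2  2  2
 1  0  1  1  2  2  3  3
 1  0  1  1  2  2  3  4
 0  0  1  2  2  3  3  4
 0  0  1  2  2  3  3  4
 0  0  1  2  2  3  3  4
 1  0  1  2  3  3  4  4
 0  0  1  2  3  4  4  4
 1  0  1  2  3  4  5  5

2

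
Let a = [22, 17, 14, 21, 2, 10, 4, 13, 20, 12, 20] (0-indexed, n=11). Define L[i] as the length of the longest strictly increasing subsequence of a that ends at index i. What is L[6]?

   i    0    1    2    3    4    5    6    7    8    9   10
a[i]   22   17   14   21    2   10    4   13   20   12   20
L[i]    1    1    1    2    1    2    2    3    4    3    4

2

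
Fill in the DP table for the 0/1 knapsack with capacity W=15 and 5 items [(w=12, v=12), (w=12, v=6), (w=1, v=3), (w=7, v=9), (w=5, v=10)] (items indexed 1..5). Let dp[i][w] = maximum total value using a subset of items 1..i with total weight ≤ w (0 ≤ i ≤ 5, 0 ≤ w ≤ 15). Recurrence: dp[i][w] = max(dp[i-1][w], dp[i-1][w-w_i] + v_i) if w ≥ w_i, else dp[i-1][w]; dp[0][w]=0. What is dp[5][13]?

i\w   0   1   2   3   4   5   6   7   8   9  10  11  12  13  14  15
  0   0   0   0   0   0   0   0   0   0   0   0   0   0   0   0   0
  1   0   0   0   0   0   0   0   0   0   0   0   0  12  12  12  12
  2   0   0   0   0   0   0   0   0   0   0   0   0  12  12  12  12
  3   0   3   3   3   3   3   3   3   3   3   3   3  12  15  15  15
  4   0   3   3   3   3   3   3   9  12  12  12  12  12  15  15  15
  5   0   3   3   3   3  10  13  13  13  13  13  13  19  22  22  22

22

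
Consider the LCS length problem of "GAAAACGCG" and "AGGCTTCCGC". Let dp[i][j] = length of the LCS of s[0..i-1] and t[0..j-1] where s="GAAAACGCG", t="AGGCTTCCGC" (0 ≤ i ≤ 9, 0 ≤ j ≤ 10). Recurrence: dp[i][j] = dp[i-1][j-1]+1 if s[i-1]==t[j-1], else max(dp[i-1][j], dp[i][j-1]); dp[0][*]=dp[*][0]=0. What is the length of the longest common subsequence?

4

   ''  A  G  G  C  T  T  C  C  G  C
''  0  0  0  0  0  0  0  0  0  0  0
 G  0  0  1  1  1  1  1  1  1  1  1
 A  0  1  1  1  1  1  1  1  1  1  1
 A  0  1  1  1  1  1  1  1  1  1  1
 A  0  1  1  1  1  1  1  1  1  1  1
 A  0  1  1  1  1  1  1  1  1  1  1
 C  0  1  1  1  2  2  2  2  2  2  2
 G  0  1  2  2  2  2  2  2  2  3  3
 C  0  1  2  2  3  3  3  3  3  3  4
 G  0  1  2  3  3  3  3  3  3  4  4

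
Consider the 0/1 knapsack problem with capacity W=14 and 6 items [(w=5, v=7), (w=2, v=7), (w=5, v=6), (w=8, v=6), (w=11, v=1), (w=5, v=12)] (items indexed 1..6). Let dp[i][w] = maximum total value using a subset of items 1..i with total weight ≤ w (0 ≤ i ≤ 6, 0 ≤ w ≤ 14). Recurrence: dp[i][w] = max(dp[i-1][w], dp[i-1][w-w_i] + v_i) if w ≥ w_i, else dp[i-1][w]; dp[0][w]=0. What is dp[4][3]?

7

i\w   0   1   2   3   4   5   6   7   8   9  10  11  12  13  14
  0   0   0   0   0   0   0   0   0   0   0   0   0   0   0   0
  1   0   0   0   0   0   7   7   7   7   7   7   7   7   7   7
  2   0   0   7   7   7   7   7  14  14  14  14  14  14  14  14
  3   0   0   7   7   7   7   7  14  14  14  14  14  20  20  20
  4   0   0   7   7   7   7   7  14  14  14  14  14  20  20  20
  5   0   0   7   7   7   7   7  14  14  14  14  14  20  20  20
  6   0   0   7   7   7  12  12  19  19  19  19  19  26  26  26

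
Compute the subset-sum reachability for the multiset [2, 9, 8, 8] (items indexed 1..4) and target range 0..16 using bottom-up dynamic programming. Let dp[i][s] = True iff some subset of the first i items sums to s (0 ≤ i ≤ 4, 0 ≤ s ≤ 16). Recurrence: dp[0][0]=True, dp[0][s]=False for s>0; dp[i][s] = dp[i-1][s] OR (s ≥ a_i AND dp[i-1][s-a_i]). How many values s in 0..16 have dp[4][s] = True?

i\s   0   1   2   3   4   5   6   7   8   9  10  11  12  13  14  15  16
  0   T   F   F   F   F   F   F   F   F   F   F   F   F   F   F   F   F
  1   T   F   T   F   F   F   F   F   F   F   F   F   F   F   F   F   F
  2   T   F   T   F   F   F   F   F   F   T   F   T   F   F   F   F   F
  3   T   F   T   F   F   F   F   F   T   T   T   T   F   F   F   F   F
  4   T   F   T   F   F   F   F   F   T   T   T   T   F   F   F   F   T

7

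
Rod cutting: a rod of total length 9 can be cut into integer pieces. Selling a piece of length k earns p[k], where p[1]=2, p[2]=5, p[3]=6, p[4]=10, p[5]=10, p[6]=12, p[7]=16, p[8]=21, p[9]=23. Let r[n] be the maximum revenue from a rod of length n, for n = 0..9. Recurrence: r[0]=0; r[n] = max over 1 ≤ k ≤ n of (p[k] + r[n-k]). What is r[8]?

21

   n    0    1    2    3    4    5    6    7    8    9
r[n]    0    2    5    7   10   12   15   17   21   23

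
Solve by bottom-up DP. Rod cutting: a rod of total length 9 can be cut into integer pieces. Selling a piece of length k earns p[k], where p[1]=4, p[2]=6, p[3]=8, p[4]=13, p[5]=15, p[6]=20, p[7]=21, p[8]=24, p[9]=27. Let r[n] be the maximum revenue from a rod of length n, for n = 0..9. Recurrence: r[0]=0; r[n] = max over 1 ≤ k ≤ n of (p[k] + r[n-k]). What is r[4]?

16

   n    0    1    2    3    4    5    6    7    8    9
r[n]    0    4    8   12   16   20   24   28   32   36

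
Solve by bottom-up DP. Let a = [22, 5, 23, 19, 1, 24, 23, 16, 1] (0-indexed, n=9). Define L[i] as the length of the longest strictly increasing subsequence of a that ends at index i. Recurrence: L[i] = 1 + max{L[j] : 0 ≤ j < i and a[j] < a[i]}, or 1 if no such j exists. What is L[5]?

3

   i    0    1    2    3    4    5    6    7    8
a[i]   22    5   23   19    1   24   23   16    1
L[i]    1    1    2    2    1    3    3    2    1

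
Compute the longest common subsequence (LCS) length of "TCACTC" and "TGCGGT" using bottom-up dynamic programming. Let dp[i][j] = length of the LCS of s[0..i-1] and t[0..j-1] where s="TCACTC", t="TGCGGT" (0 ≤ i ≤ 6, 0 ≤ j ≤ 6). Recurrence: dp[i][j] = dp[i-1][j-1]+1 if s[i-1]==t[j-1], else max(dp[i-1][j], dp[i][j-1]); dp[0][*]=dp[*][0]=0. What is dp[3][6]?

2

   ''  T  G  C  G  G  T
''  0  0  0  0  0  0  0
 T  0  1  1  1  1  1  1
 C  0  1  1  2  2  2  2
 A  0  1  1  2  2  2  2
 C  0  1  1  2  2  2  2
 T  0  1  1  2  2  2  3
 C  0  1  1  2  2  2  3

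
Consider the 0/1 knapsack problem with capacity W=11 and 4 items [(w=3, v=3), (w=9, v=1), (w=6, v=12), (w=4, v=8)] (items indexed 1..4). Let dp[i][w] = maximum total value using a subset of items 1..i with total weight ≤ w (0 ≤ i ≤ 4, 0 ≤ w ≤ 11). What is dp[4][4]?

i\w   0   1   2   3   4   5   6   7   8   9  10  11
  0   0   0   0   0   0   0   0   0   0   0   0   0
  1   0   0   0   3   3   3   3   3   3   3   3   3
  2   0   0   0   3   3   3   3   3   3   3   3   3
  3   0   0   0   3   3   3  12  12  12  15  15  15
  4   0   0   0   3   8   8  12  12  12  15  20  20

8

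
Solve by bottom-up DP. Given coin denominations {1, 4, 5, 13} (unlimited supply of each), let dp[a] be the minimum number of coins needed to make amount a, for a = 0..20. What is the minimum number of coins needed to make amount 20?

 a  0  1  2  3  4  5  6  7  8  9 10 11 12 13 14 15 16 17 18 19 20
dp  0  1  2  3  1  1  2  3  2  2  2  3  3  1  2  3  4  2  2  3  4

4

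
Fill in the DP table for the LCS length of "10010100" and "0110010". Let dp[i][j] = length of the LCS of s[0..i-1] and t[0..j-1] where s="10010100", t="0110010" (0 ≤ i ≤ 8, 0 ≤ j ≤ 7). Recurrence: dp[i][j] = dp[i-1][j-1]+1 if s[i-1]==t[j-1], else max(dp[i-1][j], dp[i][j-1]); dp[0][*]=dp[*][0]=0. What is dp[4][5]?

   ''  0  1  1  0  0  1  0
''  0  0  0  0  0  0  0  0
 1  0  0  1  1  1  1  1  1
 0  0  1  1  1  2  2  2  2
 0  0  1  1  1  2  3  3  3
 1  0  1  2  2  2  3  4  4
 0  0  1  2  2  3  3  4  5
 1  0  1  2  3  3  3  4  5
 0  0  1  2  3  4  4  4  5
 0  0  1  2  3  4  5  5  5

3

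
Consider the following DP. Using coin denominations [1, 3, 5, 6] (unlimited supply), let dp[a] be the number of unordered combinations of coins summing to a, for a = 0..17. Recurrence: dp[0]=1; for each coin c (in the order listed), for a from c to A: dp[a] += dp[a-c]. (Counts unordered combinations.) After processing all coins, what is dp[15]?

21

after  coin     0     1     2     3     4     5     6     7     8     9    10    11    12    13    14    15    16    17
          1     1     1     1     1     1     1     1     1     1     1     1     1     1     1     1     1     1     1
          3     1     1     1     2     2     2     3     3     3     4     4     4     5     5     5     6     6     6
          5     1     1     1     2     2     3     4     4     5     6     7     8     9    10    11    13    14    15
          6     1     1     1     2     2     3     5     5     6     8     9    11    14    15    17    21    23    26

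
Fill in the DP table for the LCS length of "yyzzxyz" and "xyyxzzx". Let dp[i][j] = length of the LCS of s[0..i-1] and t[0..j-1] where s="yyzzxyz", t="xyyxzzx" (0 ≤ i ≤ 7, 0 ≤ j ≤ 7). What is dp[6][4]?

   ''  x  y  y  x  z  z  x
''  0  0  0  0  0  0  0  0
 y  0  0  1  1  1  1  1  1
 y  0  0  1  2  2  2  2  2
 z  0  0  1  2  2  3  3  3
 z  0  0  1  2  2  3  4  4
 x  0  1  1  2  3  3  4  5
 y  0  1  2  2  3  3  4  5
 z  0  1  2  2  3  4  4  5

3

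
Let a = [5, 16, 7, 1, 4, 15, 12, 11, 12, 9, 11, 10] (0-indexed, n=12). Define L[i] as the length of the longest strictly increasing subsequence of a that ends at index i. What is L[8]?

   i    0    1    2    3    4    5    6    7    8    9   10   11
a[i]    5   16    7    1    4   15   12   11   12    9   11   10
L[i]    1    2    2    1    2    3    3    3    4    3    4    4

4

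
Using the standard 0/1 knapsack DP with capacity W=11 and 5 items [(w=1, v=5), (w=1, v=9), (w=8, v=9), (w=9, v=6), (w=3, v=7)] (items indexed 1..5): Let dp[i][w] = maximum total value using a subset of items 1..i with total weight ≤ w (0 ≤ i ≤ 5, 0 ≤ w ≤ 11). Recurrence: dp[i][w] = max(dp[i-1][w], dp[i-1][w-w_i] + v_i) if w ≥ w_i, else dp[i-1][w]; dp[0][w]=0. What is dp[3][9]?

i\w   0   1   2   3   4   5   6   7   8   9  10  11
  0   0   0   0   0   0   0   0   0   0   0   0   0
  1   0   5   5   5   5   5   5   5   5   5   5   5
  2   0   9  14  14  14  14  14  14  14  14  14  14
  3   0   9  14  14  14  14  14  14  14  18  23  23
  4   0   9  14  14  14  14  14  14  14  18  23  23
  5   0   9  14  14  16  21  21  21  21  21  23  23

18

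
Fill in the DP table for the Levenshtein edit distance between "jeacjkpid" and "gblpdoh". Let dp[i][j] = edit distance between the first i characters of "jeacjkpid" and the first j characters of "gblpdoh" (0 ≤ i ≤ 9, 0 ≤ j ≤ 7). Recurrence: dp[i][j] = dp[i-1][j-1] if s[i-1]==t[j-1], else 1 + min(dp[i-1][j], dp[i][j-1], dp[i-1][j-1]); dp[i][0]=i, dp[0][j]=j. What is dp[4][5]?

5

   ''  g  b  l  p  d  o  h
''  0  1  2  3  4  5  6  7
 j  1  1  2  3  4  5  6  7
 e  2  2  2  3  4  5  6  7
 a  3  3  3  3  4  5  6  7
 c  4  4  4  4  4  5  6  7
 j  5  5  5  5  5  5  6  7
 k  6  6  6  6  6  6  6  7
 p  7  7  7  7  6  7  7  7
 i  8  8  8  8  7  7  8  8
 d  9  9  9  9  8  7  8  9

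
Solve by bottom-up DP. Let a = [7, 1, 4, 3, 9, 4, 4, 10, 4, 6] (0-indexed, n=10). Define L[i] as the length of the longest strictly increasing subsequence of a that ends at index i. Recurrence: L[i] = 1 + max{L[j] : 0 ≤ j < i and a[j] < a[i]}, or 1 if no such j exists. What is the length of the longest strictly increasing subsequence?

   i    0    1    2    3    4    5    6    7    8    9
a[i]    7    1    4    3    9    4    4   10    4    6
L[i]    1    1    2    2    3    3    3    4    3    4

4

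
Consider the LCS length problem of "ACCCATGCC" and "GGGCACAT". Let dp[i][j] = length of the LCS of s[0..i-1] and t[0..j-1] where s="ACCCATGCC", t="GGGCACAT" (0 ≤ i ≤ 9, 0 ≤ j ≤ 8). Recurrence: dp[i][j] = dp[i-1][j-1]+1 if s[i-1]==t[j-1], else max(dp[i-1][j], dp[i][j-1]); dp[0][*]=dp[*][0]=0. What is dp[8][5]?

2

   ''  G  G  G  C  A  C  A  T
''  0  0  0  0  0  0  0  0  0
 A  0  0  0  0  0  1  1  1  1
 C  0  0  0  0  1  1  2  2  2
 C  0  0  0  0  1  1  2  2  2
 C  0  0  0  0  1  1  2  2  2
 A  0  0  0  0  1  2  2  3  3
 T  0  0  0  0  1  2  2  3  4
 G  0  1  1  1  1  2  2  3  4
 C  0  1  1  1  2  2  3  3  4
 C  0  1  1  1  2  2  3  3  4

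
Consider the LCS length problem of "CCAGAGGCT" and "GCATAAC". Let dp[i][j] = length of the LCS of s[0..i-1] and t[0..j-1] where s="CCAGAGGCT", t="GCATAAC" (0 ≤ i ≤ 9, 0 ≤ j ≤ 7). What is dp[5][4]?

2

   ''  G  C  A  T  A  A  C
''  0  0  0  0  0  0  0  0
 C  0  0  1  1  1  1  1  1
 C  0  0  1  1  1  1  1  2
 A  0  0  1  2  2  2  2  2
 G  0  1  1  2  2  2  2  2
 A  0  1  1  2  2  3  3  3
 G  0  1  1  2  2  3  3  3
 G  0  1  1  2  2  3  3  3
 C  0  1  2  2  2  3  3  4
 T  0  1  2  2  3  3  3  4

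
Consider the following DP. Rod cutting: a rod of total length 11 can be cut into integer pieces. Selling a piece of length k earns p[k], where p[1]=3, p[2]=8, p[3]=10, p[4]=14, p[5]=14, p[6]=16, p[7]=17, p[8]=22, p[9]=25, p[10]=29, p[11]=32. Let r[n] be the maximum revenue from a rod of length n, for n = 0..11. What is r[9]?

35

   n    0    1    2    3    4    5    6    7    8    9   10   11
r[n]    0    3    8   11   16   19   24   27   32   35   40   43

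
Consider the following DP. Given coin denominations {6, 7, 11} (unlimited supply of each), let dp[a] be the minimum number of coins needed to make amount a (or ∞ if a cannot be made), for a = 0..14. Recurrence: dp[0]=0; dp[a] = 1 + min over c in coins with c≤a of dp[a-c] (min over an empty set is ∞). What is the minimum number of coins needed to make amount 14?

 a  0  1  2  3  4  5  6  7  8  9 10 11 12 13 14
dp  0  -  -  -  -  -  1  1  -  -  -  1  2  2  2
(- denotes ∞ / unreachable)

2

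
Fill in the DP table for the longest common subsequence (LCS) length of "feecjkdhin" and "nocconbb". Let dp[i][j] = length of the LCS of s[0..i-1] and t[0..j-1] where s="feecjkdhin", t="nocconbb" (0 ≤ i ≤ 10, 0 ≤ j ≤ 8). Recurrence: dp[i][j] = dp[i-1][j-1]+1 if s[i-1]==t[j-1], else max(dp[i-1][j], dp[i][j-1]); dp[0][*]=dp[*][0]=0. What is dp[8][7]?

   ''  n  o  c  c  o  n  b  b
''  0  0  0  0  0  0  0  0  0
 f  0  0  0  0  0  0  0  0  0
 e  0  0  0  0  0  0  0  0  0
 e  0  0  0  0  0  0  0  0  0
 c  0  0  0  1  1  1  1  1  1
 j  0  0  0  1  1  1  1  1  1
 k  0  0  0  1  1  1  1  1  1
 d  0  0  0  1  1  1  1  1  1
 h  0  0  0  1  1  1  1  1  1
 i  0  0  0  1  1  1  1  1  1
 n  0  1  1  1  1  1  2  2  2

1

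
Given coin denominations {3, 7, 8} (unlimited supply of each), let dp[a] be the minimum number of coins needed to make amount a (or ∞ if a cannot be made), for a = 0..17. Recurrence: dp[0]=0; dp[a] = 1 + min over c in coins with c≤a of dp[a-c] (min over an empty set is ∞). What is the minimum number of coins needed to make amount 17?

3

 a  0  1  2  3  4  5  6  7  8  9 10 11 12 13 14 15 16 17
dp  0  -  -  1  -  -  2  1  1  3  2  2  4  3  2  2  2  3
(- denotes ∞ / unreachable)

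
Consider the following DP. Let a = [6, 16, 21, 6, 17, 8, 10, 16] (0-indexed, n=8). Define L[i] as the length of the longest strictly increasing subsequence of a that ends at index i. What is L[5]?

   i    0    1    2    3    4    5    6    7
a[i]    6   16   21    6   17    8   10   16
L[i]    1    2    3    1    3    2    3    4

2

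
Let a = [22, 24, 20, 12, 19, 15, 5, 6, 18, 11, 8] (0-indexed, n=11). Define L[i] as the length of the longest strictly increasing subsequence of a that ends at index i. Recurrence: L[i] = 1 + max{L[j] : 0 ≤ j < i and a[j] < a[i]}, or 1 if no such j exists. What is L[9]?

   i    0    1    2    3    4    5    6    7    8    9   10
a[i]   22   24   20   12   19   15    5    6   18   11    8
L[i]    1    2    1    1    2    2    1    2    3    3    3

3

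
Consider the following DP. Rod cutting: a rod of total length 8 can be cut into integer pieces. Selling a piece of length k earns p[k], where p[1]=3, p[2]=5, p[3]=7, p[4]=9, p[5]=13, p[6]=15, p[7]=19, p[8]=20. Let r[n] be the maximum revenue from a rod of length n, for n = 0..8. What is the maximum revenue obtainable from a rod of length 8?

   n    0    1    2    3    4    5    6    7    8
r[n]    0    3    6    9   12   15   18   21   24

24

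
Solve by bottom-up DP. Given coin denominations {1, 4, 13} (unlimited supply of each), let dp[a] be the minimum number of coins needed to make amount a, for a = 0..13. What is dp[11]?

5

 a  0  1  2  3  4  5  6  7  8  9 10 11 12 13
dp  0  1  2  3  1  2  3  4  2  3  4  5  3  1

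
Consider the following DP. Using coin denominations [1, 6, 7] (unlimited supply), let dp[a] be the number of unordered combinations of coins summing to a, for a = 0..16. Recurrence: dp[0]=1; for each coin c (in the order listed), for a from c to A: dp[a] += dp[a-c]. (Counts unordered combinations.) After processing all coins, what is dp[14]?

after  coin     0     1     2     3     4     5     6     7     8     9    10    11    12    13    14    15    16
          1     1     1     1     1     1     1     1     1     1     1     1     1     1     1     1     1     1
          6     1     1     1     1     1     1     2     2     2     2     2     2     3     3     3     3     3
          7     1     1     1     1     1     1     2     3     3     3     3     3     4     5     6     6     6

6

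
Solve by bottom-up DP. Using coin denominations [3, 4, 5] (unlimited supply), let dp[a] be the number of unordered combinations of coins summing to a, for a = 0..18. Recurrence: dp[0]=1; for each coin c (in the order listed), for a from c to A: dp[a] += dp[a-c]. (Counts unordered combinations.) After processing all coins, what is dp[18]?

after  coin     0     1     2     3     4     5     6     7     8     9    10    11    12    13    14    15    16    17    18
          3     1     0     0     1     0     0     1     0     0     1     0     0     1     0     0     1     0     0     1
          4     1     0     0     1     1     0     1     1     1     1     1     1     2     1     1     2     2     1     2
          5     1     0     0     1     1     1     1     1     2     2     2     2     3     3     3     4     4     4     5

5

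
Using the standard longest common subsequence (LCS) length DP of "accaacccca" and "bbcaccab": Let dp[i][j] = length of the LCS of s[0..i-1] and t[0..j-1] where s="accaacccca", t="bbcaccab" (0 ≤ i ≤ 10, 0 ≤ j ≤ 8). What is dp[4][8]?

4

   ''  b  b  c  a  c  c  a  b
''  0  0  0  0  0  0  0  0  0
 a  0  0  0  0  1  1  1  1  1
 c  0  0  0  1  1  2  2  2  2
 c  0  0  0  1  1  2  3  3  3
 a  0  0  0  1  2  2  3  4  4
 a  0  0  0  1  2  2  3  4  4
 c  0  0  0  1  2  3  3  4  4
 c  0  0  0  1  2  3  4  4  4
 c  0  0  0  1  2  3  4  4  4
 c  0  0  0  1  2  3  4  4  4
 a  0  0  0  1  2  3  4  5  5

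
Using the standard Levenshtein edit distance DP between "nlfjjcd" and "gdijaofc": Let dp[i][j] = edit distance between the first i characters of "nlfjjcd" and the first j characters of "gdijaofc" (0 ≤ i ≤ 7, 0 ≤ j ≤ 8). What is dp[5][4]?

4

   ''  g  d  i  j  a  o  f  c
''  0  1  2  3  4  5  6  7  8
 n  1  1  2  3  4  5  6  7  8
 l  2  2  2  3  4  5  6  7  8
 f  3  3  3  3  4  5  6  6  7
 j  4  4  4  4  3  4  5  6  7
 j  5  5  5  5  4  4  5  6  7
 c  6  6  6  6  5  5  5  6  6
 d  7  7  6  7  6  6  6  6  7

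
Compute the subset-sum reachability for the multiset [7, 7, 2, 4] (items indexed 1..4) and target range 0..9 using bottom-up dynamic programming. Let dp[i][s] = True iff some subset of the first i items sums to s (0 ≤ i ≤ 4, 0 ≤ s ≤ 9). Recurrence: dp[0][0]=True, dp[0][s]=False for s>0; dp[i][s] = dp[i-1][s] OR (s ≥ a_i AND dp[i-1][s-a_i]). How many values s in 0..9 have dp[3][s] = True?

4

i\s   0   1   2   3   4   5   6   7   8   9
  0   T   F   F   F   F   F   F   F   F   F
  1   T   F   F   F   F   F   F   T   F   F
  2   T   F   F   F   F   F   F   T   F   F
  3   T   F   T   F   F   F   F   T   F   T
  4   T   F   T   F   T   F   T   T   F   T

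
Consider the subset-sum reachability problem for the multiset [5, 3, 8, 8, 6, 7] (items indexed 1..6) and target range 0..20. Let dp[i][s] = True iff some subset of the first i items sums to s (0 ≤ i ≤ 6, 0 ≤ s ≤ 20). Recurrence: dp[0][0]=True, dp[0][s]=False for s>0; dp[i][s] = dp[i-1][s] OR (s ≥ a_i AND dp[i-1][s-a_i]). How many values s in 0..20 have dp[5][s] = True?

i\s   0   1   2   3   4   5   6   7   8   9  10  11  12  13  14  15  16  17  18  19  20
  0   T   F   F   F   F   F   F   F   F   F   F   F   F   F   F   F   F   F   F   F   F
  1   T   F   F   F   F   T   F   F   F   F   F   F   F   F   F   F   F   F   F   F   F
  2   T   F   F   T   F   T   F   F   T   F   F   F   F   F   F   F   F   F   F   F   F
  3   T   F   F   T   F   T   F   F   T   F   F   T   F   T   F   F   T   F   F   F   F
  4   T   F   F   T   F   T   F   F   T   F   F   T   F   T   F   F   T   F   F   T   F
  5   T   F   F   T   F   T   T   F   T   T   F   T   F   T   T   F   T   T   F   T   F
  6   T   F   F   T   F   T   T   T   T   T   T   T   T   T   T   T   T   T   T   T   T

12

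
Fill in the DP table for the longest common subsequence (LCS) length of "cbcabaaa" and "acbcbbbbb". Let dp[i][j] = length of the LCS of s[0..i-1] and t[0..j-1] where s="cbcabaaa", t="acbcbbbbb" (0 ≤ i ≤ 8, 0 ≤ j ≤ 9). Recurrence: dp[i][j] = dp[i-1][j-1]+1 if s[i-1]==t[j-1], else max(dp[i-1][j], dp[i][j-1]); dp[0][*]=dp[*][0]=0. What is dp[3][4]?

3

   ''  a  c  b  c  b  b  b  b  b
''  0  0  0  0  0  0  0  0  0  0
 c  0  0  1  1  1  1  1  1  1  1
 b  0  0  1  2  2  2  2  2  2  2
 c  0  0  1  2  3  3  3  3  3  3
 a  0  1  1  2  3  3  3  3  3  3
 b  0  1  1  2  3  4  4  4  4  4
 a  0  1  1  2  3  4  4  4  4  4
 a  0  1  1  2  3  4  4  4  4  4
 a  0  1  1  2  3  4  4  4  4  4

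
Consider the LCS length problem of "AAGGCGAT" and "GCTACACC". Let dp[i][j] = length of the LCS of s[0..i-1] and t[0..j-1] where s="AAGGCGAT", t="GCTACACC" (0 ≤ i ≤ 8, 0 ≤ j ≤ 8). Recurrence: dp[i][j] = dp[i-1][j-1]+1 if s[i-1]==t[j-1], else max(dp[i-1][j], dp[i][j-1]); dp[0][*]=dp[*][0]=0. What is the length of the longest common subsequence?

   ''  G  C  T  A  C  A  C  C
''  0  0  0  0  0  0  0  0  0
 A  0  0  0  0  1  1  1  1  1
 A  0  0  0  0  1  1  2  2  2
 G  0  1  1  1  1  1  2  2  2
 G  0  1  1  1  1  1  2  2  2
 C  0  1  2  2  2  2  2  3  3
 G  0  1  2  2  2  2  2  3  3
 A  0  1  2  2  3  3  3  3  3
 T  0  1  2  3  3  3  3  3  3

3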